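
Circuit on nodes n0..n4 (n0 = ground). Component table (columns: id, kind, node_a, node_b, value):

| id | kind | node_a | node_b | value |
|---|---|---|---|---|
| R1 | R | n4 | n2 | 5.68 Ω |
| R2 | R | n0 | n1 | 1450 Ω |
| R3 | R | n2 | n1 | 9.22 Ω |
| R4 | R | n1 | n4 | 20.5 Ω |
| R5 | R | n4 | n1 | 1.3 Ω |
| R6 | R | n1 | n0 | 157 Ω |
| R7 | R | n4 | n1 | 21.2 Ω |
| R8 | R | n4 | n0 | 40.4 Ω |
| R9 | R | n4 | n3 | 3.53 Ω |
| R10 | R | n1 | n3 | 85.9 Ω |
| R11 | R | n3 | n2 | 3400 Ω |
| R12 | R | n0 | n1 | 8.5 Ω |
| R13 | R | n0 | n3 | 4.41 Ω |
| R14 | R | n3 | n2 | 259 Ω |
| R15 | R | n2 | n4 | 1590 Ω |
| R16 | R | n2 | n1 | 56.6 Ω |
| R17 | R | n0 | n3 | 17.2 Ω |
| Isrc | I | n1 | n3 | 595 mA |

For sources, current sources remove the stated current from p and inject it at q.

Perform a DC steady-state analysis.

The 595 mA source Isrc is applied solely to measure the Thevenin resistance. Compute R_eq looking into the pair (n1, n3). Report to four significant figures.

Apply KCL at each of the 4 non-ground nodes and solve the resulting linear system.
Node n1: branches {R2, R3, R4, R5, R6, R7, R10, R12, R16, Isrc} → V_1 = -1.230
Node n2: branches {R1, R3, R11, R14, R15, R16} → V_2 = -0.9492
Node n3: branches {R9, R10, R11, R13, R14, R17, Isrc} → V_3 = 0.6067
Node n4: branches {R1, R4, R5, R7, R8, R9, R15} → V_4 = -0.7853

R_eq = 3.087 Ω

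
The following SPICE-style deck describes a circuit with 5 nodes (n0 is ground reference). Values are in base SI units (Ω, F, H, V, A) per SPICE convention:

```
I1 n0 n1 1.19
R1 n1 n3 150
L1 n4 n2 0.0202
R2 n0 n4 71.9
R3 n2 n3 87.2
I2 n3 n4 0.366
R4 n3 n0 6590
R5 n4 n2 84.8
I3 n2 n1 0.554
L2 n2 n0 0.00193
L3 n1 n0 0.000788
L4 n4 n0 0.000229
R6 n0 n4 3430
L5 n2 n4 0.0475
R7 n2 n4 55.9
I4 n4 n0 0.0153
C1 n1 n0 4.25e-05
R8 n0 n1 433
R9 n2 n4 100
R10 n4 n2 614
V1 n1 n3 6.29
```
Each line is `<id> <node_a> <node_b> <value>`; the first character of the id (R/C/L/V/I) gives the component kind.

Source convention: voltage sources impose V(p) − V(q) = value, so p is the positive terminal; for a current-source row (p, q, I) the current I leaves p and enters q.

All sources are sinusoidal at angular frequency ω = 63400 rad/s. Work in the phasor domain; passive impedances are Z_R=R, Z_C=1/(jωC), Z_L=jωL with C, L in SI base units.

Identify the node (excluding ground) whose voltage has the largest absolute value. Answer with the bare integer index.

2

Element admittances at ω=63400 rad/s:
  I1: injects 1.19 A into n1 (from n0)
  Y(R1) = 0.006667+0.000j S between n1,n3
  Y(L1) = 0.000-0.0007808j S between n4,n2
  Y(R2) = 0.01391+0.000j S between n0,n4
  Y(R3) = 0.01147+0.000j S between n2,n3
  I2: injects 0.366 A into n4 (from n3)
  Y(R4) = 0.0001517+0.000j S between n3,n0
  Y(R5) = 0.01179+0.000j S between n4,n2
  I3: injects 0.554 A into n1 (from n2)
  Y(L2) = 0.000-0.008172j S between n2,n0
  Y(L3) = 0.000-0.02002j S between n1,n0
  Y(L4) = 0.000-0.06888j S between n4,n0
  Y(R6) = 0.0002915+0.000j S between n0,n4
  Y(L5) = 0.000-0.0003321j S between n2,n4
  Y(R7) = 0.01789+0.000j S between n2,n4
  I4: injects 0.0153 A into n0 (from n4)
  Y(C1) = 0.000+2.695j S between n1,n0
  Y(R8) = 0.002309+0.000j S between n0,n1
  Y(R9) = 0.01000+0.000j S between n2,n4
  Y(R10) = 0.001629+0.000j S between n4,n2
  V1: constraint V(n1)−V(n3) = 6.29
Assemble and solve the 5×5 MNA system:
  V(n1)=-0.01239-0.4956j  V(n2)=-10.96-3.492j  V(n3)=-6.302-0.4956j  V(n4)=0.4207-1.848j
  i(V1)=0.3765+0.03428j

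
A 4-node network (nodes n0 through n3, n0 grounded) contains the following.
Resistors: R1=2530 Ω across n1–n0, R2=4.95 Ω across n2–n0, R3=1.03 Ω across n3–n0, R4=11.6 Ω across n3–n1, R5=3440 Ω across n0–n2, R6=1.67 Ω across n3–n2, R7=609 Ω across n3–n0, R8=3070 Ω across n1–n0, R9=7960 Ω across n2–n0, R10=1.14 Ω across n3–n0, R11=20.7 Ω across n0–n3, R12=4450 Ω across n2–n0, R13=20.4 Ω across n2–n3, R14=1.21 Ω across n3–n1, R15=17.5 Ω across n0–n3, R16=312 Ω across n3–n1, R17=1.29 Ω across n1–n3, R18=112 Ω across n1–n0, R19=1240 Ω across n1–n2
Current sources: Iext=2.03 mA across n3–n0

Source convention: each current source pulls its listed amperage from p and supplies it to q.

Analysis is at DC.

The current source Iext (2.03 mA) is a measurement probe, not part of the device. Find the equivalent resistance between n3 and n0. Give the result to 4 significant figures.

R_eq = 0.4719 Ω

Apply KCL at each of the 3 non-ground nodes and solve the resulting linear system.
Node n1: branches {R1, R4, R8, R14, R16, R17, R18, R19} → V_1 = -0.0009524
Node n2: branches {R2, R5, R6, R9, R12, R13, R19} → V_2 = -0.0007299
Node n3: branches {R3, R4, R6, R7, R10, R11, R13, R14, R15, R16, R17, Iext} → V_3 = -0.0009579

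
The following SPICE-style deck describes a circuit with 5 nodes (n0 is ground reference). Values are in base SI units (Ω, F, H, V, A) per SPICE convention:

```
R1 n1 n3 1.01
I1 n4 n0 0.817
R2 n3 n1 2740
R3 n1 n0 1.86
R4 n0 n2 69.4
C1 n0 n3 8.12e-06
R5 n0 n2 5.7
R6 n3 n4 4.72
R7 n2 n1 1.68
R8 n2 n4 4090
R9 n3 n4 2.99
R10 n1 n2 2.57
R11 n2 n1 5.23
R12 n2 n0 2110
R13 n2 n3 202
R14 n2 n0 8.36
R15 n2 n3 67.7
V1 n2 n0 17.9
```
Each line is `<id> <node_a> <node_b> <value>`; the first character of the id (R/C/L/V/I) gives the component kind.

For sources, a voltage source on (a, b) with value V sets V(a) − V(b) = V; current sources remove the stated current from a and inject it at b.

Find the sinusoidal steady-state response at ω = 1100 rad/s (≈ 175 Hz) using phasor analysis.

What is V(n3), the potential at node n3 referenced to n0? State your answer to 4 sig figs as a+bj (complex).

Apply KCL at each of the 4 non-ground nodes and solve the resulting linear system.
Node n1: branches {R1, R2, R3, R7, R10, R11} → V_1 = 11.88-0.05656j
Node n2: branches {R4, R5, R7, R8, R10, R11, R12, R13, R14, R15, V1} → V_2 = 17.90+0.000j
Node n3: branches {R1, R2, C1, R6, R9, R13, R15} → V_3 = 11.19-0.1544j
Node n4: branches {I1, R6, R8, R9} → V_4 = 9.701-0.1543j
Source currents: i(V1)=-12.76-0.06957j

11.19-0.1544j V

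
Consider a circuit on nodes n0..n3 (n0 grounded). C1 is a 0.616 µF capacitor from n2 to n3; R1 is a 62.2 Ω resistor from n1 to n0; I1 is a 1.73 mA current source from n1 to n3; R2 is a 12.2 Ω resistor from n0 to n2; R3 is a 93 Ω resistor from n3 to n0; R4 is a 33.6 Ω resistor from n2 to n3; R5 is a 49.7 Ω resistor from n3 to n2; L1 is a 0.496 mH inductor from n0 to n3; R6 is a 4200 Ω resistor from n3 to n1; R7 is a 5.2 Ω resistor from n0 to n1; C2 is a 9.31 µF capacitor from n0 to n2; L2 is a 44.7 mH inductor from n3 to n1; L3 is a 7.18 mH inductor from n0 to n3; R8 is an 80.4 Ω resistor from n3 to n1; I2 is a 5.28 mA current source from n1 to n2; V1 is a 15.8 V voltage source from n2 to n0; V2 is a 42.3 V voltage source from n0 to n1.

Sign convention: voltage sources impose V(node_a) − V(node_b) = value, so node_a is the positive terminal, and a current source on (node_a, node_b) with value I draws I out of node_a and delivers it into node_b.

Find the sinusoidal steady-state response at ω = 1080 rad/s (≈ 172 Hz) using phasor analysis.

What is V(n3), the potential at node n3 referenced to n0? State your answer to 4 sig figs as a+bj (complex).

Apply KCL at each of the 3 non-ground nodes and solve the resulting linear system.
Node n1: branches {R1, I1, R6, R7, L2, R8, I2, V2} → V_1 = -42.30+0.000j
Node n2: branches {C1, R2, R4, R5, C2, I2, V1} → V_2 = 15.80+0.000j
Node n3: branches {C1, I1, R3, R4, R5, L1, R6, L2, L3, R8} → V_3 = -0.4347+0.1417j
Source currents: i(V1)=-2.100-0.1626j, i(V2)=-9.341+0.8654j

-0.4347+0.1417j V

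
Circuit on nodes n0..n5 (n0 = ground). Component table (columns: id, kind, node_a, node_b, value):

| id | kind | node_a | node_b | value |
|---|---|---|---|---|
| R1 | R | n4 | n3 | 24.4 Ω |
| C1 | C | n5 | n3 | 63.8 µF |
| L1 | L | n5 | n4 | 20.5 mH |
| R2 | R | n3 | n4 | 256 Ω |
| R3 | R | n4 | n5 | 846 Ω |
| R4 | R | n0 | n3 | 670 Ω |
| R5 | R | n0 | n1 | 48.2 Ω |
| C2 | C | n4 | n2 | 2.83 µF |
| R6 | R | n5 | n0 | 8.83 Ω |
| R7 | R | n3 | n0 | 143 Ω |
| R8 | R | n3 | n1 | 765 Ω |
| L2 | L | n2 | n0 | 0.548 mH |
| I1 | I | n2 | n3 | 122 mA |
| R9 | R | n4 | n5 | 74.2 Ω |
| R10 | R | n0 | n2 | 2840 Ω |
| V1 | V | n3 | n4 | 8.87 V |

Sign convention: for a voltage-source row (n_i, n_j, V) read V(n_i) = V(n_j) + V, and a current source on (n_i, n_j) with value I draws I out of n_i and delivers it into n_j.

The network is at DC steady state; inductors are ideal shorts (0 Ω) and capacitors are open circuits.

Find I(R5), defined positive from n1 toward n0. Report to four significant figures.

MNA unknowns: 5 node voltages V₁..V_5 plus 3 source currents (L1, L2, V1)
R1: Y=0.04098 on G[4,3]
C1: Y=0.000 on G[5,3]
L1: row V5−V4=0, i_L1 at 5,4
R2: Y=0.003906 on G[3,4]
R3: Y=0.001182 on G[4,5]
R4: Y=0.001493 on G[0,3]
R5: Y=0.02075 on G[0,1]
C2: Y=0.000 on G[4,2]
R6: Y=0.1133 on G[5,0]
R7: Y=0.006993 on G[3,0]
R8: Y=0.001307 on G[3,1]
L2: row V2−V0=0, i_L2 at 2,0
I1: z[2]−=0.122, z[3]+=0.122
R9: Y=0.01348 on G[4,5]
R10: Y=0.0003521 on G[0,2]
V1: row V3−V4=8.87, i_V1 at 3,4
solve → V1=0.5430, V2=0.000, V3=9.161, V4=0.2913, V5=0.2913
aux → i_L1=-0.03300, i_L2=-0.1220, i_V1=-0.3652

0.01127 A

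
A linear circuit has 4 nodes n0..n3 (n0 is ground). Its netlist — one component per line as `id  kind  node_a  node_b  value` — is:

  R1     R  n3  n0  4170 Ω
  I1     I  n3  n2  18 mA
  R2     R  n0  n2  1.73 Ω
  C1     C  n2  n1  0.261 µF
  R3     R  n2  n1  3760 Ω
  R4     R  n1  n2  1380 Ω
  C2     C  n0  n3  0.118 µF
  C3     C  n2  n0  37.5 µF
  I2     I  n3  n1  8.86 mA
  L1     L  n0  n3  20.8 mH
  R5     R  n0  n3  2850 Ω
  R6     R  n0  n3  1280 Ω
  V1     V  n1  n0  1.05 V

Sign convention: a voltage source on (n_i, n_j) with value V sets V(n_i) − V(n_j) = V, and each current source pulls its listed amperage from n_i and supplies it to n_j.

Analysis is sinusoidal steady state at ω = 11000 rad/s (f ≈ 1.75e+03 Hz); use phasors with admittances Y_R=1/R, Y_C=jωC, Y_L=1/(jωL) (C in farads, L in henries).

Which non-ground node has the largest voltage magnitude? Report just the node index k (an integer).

3

MNA unknowns: 3 node voltages V₁..V_3 plus 1 source current (V1)
R1: Y=0.0002398+0.000j on G[3,0]
I1: z[3]−=0.018, z[2]+=0.018
R2: Y=0.5780+0.000j on G[0,2]
C1: Y=0.000+0.002871j on G[2,1]
R3: Y=0.0002660+0.000j on G[2,1]
R4: Y=0.0007246+0.000j on G[1,2]
C2: Y=0.000+0.001298j on G[0,3]
C3: Y=0.000+0.4125j on G[2,0]
I2: z[3]−=0.00886, z[1]+=0.00886
L1: Y=0.000-0.004371j on G[0,3]
R5: Y=0.0003509+0.000j on G[0,3]
R6: Y=0.0007813+0.000j on G[0,3]
V1: row V1−V0=1.05, i_V1 at 1,0
solve → V1=1.050+0.000j, V2=0.02418-0.01214j, V3=-3.254-7.289j
aux → i_V1=0.007879-0.002957j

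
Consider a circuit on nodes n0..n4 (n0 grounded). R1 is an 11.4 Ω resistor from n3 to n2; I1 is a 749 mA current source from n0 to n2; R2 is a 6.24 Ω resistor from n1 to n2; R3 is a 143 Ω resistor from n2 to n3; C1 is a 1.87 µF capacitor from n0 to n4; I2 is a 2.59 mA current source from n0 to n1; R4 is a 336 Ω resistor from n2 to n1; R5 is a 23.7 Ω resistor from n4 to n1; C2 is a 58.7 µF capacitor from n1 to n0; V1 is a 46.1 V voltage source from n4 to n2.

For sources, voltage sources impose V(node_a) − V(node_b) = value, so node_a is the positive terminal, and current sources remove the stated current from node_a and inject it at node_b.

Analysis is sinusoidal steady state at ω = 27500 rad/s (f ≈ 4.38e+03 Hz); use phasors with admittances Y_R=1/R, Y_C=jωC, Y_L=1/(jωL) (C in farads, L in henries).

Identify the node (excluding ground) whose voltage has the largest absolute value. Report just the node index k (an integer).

Element admittances at ω=27500 rad/s:
  Y(R1) = 0.08772+0.000j S between n3,n2
  I1: injects 0.749 A into n2 (from n0)
  Y(R2) = 0.1603+0.000j S between n1,n2
  Y(R3) = 0.006993+0.000j S between n2,n3
  Y(C1) = 0.000+0.05143j S between n0,n4
  I2: injects 0.00259 A into n1 (from n0)
  Y(R4) = 0.002976+0.000j S between n2,n1
  Y(R5) = 0.04219+0.000j S between n4,n1
  Y(C2) = 0.000+1.614j S between n1,n0
  V1: constraint V(n4)−V(n2) = 46.1
Assemble and solve the 5×5 MNA system:
  V(n1)=-1.171-0.1671j  V(n2)=-9.339-9.370j  V(n3)=-9.339-9.370j  V(n4)=36.76-9.370j
  i(V1)=-2.082-1.502j

4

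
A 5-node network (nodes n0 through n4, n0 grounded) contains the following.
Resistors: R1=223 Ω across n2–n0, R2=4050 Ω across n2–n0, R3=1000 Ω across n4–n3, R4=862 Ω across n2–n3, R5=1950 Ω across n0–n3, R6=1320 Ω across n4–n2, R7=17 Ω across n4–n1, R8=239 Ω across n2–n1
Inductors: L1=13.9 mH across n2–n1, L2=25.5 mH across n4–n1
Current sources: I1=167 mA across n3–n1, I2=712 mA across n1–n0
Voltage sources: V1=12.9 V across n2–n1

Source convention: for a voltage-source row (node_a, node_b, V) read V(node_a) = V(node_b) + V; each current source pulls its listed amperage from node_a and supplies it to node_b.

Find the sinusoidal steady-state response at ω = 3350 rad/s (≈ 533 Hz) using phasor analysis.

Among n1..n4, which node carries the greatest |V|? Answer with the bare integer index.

Element admittances at ω=3350 rad/s:
  Y(R1) = 0.004484+0.000j S between n2,n0
  Y(L1) = 0.000-0.02148j S between n2,n1
  Y(R2) = 0.0002469+0.000j S between n2,n0
  Y(R3) = 0.001000+0.000j S between n4,n3
  Y(R4) = 0.001160+0.000j S between n2,n3
  Y(R5) = 0.0005128+0.000j S between n0,n3
  Y(R6) = 0.0007576+0.000j S between n4,n2
  Y(R7) = 0.05882+0.000j S between n4,n1
  Y(L2) = 0.000-0.01171j S between n4,n1
  I1: injects 0.167 A into n1 (from n3)
  Y(R8) = 0.004184+0.000j S between n2,n1
  I2: injects 0.712 A into n0 (from n1)
  V1: constraint V(n2)−V(n1) = 12.9
Assemble and solve the 5×5 MNA system:
  V(n1)=-144.6+0.002248j  V(n2)=-131.7+0.002248j  V(n3)=-173.8-0.02074j  V(n4)=-144.9-0.05805j
  i(V1)=0.5100+0.2769j

3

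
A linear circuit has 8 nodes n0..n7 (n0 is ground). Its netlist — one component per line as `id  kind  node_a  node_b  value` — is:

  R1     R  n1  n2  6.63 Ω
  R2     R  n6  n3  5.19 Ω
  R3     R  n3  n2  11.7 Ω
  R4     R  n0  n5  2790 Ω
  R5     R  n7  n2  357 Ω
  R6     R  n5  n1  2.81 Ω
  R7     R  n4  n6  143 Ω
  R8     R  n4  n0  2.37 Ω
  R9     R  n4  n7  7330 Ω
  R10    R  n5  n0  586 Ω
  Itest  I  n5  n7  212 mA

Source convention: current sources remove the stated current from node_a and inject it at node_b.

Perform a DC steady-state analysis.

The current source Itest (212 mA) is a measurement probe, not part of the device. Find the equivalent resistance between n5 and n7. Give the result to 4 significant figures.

Apply KCL at each of the 7 non-ground nodes and solve the resulting linear system.
Node n1: branches {R1, R6} → V_1 = -2.049
Node n2: branches {R1, R3, R5} → V_2 = -0.6790
Node n3: branches {R2, R3} → V_3 = -0.6284
Node n4: branches {R7, R8, R9} → V_4 = 0.01287
Node n5: branches {R4, R6, R10, Itest} → V_5 = -2.629
Node n6: branches {R2, R7} → V_6 = -0.6059
Node n7: branches {R5, R9, Itest} → V_7 = 71.52

R_eq = 349.8 Ω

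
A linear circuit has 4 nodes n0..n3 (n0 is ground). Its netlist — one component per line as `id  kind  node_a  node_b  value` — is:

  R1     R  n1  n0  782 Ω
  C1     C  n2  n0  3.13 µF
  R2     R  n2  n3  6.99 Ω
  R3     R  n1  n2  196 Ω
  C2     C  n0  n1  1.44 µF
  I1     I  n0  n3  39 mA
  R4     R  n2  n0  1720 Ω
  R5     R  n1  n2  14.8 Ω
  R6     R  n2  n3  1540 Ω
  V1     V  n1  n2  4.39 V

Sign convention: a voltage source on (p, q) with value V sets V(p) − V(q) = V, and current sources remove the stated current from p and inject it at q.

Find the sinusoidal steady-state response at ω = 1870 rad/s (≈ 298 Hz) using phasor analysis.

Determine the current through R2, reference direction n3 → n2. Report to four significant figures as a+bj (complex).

MNA unknowns: 3 node voltages V₁..V_3 plus 1 source current (V1)
R1: Y=0.001279+0.000j on G[1,0]
C1: Y=0.000+0.005853j on G[2,0]
R2: Y=0.1431+0.000j on G[2,3]
R3: Y=0.005102+0.000j on G[1,2]
C2: Y=0.000+0.002693j on G[0,1]
I1: z[0]−=0.039, z[3]+=0.039
R4: Y=0.0005814+0.000j on G[2,0]
R5: Y=0.06757+0.000j on G[1,2]
R6: Y=0.0006494+0.000j on G[2,3]
V1: row V1−V2=4.39, i_V1 at 1,2
solve → V1=3.881-4.017j, V2=-0.5088-4.017j, V3=-0.2374-4.017j
aux → i_V1=-0.3348-0.005314j

0.03882+0.000j A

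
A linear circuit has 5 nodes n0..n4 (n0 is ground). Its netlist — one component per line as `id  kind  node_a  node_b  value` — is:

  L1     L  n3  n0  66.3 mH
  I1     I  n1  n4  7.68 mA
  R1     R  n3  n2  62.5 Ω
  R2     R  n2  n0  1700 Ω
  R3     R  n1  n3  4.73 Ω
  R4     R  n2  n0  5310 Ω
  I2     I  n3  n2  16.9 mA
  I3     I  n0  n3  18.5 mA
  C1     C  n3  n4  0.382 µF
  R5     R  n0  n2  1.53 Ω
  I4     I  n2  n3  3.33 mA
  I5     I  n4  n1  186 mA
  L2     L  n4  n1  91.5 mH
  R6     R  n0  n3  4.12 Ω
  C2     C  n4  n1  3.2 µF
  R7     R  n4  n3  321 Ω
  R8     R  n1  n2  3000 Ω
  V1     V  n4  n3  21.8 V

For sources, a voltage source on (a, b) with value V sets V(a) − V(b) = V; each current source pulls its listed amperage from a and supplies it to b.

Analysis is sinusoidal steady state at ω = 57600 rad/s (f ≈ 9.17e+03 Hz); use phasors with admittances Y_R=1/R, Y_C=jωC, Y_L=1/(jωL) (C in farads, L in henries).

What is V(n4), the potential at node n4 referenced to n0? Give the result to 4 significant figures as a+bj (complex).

Element admittances at ω=57600 rad/s:
  Y(L1) = 0.000-0.0002619j S between n3,n0
  I1: injects 0.00768 A into n4 (from n1)
  Y(R1) = 0.01600+0.000j S between n3,n2
  Y(R2) = 0.0005882+0.000j S between n2,n0
  Y(R3) = 0.2114+0.000j S between n1,n3
  Y(R4) = 0.0001883+0.000j S between n2,n0
  I2: injects 0.0169 A into n2 (from n3)
  I3: injects 0.0185 A into n3 (from n0)
  Y(C1) = 0.000+0.02200j S between n3,n4
  Y(R5) = 0.6536+0.000j S between n0,n2
  I4: injects 0.00333 A into n3 (from n2)
  I5: injects 0.186 A into n1 (from n4)
  Y(L2) = 0.000-0.0001897j S between n4,n1
  Y(R6) = 0.2427+0.000j S between n0,n3
  Y(C2) = 0.000+0.1843j S between n4,n1
  Y(R7) = 0.003115+0.000j S between n4,n3
  Y(R8) = 0.0003333+0.000j S between n1,n2
  V1: constraint V(n4)−V(n3) = 21.8
Assemble and solve the 5×5 MNA system:
  V(n1)=9.874+10.36j  V(n2)=0.02533+0.004840j  V(n3)=0.007946-0.01304j  V(n4)=21.81-0.01304j
  i(V1)=-2.157-2.677j

21.81-0.01304j V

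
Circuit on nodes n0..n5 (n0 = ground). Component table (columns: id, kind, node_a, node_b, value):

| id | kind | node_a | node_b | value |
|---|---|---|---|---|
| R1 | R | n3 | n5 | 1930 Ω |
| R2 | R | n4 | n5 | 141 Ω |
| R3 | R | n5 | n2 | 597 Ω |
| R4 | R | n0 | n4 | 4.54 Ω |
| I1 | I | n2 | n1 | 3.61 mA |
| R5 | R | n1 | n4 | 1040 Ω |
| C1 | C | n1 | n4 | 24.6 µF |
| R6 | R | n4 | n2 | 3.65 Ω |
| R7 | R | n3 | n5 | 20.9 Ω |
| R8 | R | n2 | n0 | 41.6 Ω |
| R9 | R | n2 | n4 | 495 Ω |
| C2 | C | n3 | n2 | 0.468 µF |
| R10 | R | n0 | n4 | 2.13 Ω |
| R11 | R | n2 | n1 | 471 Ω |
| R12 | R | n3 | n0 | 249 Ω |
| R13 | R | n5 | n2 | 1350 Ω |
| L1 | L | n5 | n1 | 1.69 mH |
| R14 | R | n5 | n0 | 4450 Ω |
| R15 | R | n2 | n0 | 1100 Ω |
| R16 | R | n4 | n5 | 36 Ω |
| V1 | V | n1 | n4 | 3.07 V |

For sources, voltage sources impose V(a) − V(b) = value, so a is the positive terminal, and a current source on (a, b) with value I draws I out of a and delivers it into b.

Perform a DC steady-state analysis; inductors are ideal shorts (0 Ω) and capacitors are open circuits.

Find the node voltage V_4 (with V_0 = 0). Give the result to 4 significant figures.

-0.01803 V

Apply KCL at each of the 5 non-ground nodes and solve the resulting linear system.
Node n1: branches {I1, R5, C1, R11, L1, V1} → V_1 = 3.052
Node n2: branches {R3, I1, R6, R8, R9, C2, R11, R13, R15} → V_2 = 0.01724
Node n3: branches {R1, R7, C2, R12} → V_3 = 2.818
Node n4: branches {R2, R4, R5, C1, R6, R9, R10, R16, V1} → V_4 = -0.01803
Node n5: branches {R1, R2, R3, R7, R13, L1, R14, R16} → V_5 = 3.052
Source currents: i(L1)=-0.1264, i(V1)=-0.1322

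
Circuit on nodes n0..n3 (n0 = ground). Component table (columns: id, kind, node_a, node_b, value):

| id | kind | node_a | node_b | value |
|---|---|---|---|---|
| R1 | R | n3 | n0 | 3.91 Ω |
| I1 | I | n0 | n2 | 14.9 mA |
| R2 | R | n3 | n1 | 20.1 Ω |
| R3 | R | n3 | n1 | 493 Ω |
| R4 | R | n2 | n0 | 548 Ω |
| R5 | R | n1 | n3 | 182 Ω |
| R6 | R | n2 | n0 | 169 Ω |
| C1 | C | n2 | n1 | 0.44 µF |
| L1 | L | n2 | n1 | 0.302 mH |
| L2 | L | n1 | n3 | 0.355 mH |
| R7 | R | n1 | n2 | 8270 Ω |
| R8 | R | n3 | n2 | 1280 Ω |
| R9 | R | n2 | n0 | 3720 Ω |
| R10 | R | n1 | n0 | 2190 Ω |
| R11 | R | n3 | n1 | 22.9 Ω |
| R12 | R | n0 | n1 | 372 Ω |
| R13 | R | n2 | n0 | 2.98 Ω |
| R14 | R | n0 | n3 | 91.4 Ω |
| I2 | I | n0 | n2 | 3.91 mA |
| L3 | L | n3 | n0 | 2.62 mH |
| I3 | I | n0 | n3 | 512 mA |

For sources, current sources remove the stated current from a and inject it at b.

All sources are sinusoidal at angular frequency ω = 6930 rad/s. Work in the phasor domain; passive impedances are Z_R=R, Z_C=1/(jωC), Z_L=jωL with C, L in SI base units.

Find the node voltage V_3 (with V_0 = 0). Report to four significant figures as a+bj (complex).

Element admittances at ω=6930 rad/s:
  Y(R1) = 0.2558+0.000j S between n3,n0
  I1: injects 0.0149 A into n2 (from n0)
  Y(R2) = 0.04975+0.000j S between n3,n1
  Y(R3) = 0.002028+0.000j S between n3,n1
  Y(R4) = 0.001825+0.000j S between n2,n0
  Y(R5) = 0.005495+0.000j S between n1,n3
  Y(R6) = 0.005917+0.000j S between n2,n0
  Y(C1) = 0.000+0.003049j S between n2,n1
  Y(L1) = 0.000-0.4778j S between n2,n1
  Y(L2) = 0.000-0.4065j S between n1,n3
  Y(R7) = 0.0001209+0.000j S between n1,n2
  Y(R8) = 0.0007813+0.000j S between n3,n2
  Y(R9) = 0.0002688+0.000j S between n2,n0
  Y(R10) = 0.0004566+0.000j S between n1,n0
  Y(R11) = 0.04367+0.000j S between n3,n1
  Y(R12) = 0.002688+0.000j S between n0,n1
  Y(R13) = 0.3356+0.000j S between n2,n0
  Y(R14) = 0.01094+0.000j S between n0,n3
  I2: injects 0.00391 A into n2 (from n0)
  Y(L3) = 0.000-0.05508j S between n3,n0
  I3: injects 0.512 A into n3 (from n0)
Assemble and solve the 3×3 MNA system:
  V(n1)=0.7842+0.1492j  V(n2)=0.6038-0.2473j  V(n3)=1.091+0.5422j

1.091+0.5422j V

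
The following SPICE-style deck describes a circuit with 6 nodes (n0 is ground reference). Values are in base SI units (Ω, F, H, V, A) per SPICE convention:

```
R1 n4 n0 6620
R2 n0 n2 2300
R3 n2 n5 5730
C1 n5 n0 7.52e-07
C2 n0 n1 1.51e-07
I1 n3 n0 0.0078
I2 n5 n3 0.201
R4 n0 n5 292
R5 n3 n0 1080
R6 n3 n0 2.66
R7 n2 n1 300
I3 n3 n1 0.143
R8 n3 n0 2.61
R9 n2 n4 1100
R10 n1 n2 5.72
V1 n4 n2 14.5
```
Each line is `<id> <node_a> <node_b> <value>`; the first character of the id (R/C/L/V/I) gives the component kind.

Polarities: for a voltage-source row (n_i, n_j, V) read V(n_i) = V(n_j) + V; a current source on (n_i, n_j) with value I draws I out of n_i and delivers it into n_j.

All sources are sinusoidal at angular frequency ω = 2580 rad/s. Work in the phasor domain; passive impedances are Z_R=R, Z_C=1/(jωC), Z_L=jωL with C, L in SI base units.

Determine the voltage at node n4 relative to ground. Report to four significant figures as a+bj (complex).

155.4-68.43j V

MNA unknowns: 5 node voltages V₁..V_5 plus 1 source current (V1)
R1: Y=0.0001511+0.000j on G[4,0]
R2: Y=0.0004348+0.000j on G[0,2]
R3: Y=0.0001745+0.000j on G[2,5]
C1: Y=0.000+0.001940j on G[5,0]
C2: Y=0.000+0.0003896j on G[0,1]
I1: z[3]−=0.0078, z[0]+=0.0078
I2: z[5]−=0.201, z[3]+=0.201
R4: Y=0.003425+0.000j on G[0,5]
R5: Y=0.0009259+0.000j on G[3,0]
R6: Y=0.3759+0.000j on G[3,0]
R7: Y=0.003333+0.000j on G[2,1]
I3: z[3]−=0.143, z[1]+=0.143
R8: Y=0.3831+0.000j on G[3,0]
R9: Y=0.0009091+0.000j on G[2,4]
R10: Y=0.1748+0.000j on G[1,2]
V1: row V4−V2=14.5, i_V1 at 4,2
solve → V1=141.6-68.74j, V2=140.9-68.43j, V3=0.06605+0.000j, V4=155.4-68.43j, V5=-39.36+17.90j
aux → i_V1=-0.03666+0.01034j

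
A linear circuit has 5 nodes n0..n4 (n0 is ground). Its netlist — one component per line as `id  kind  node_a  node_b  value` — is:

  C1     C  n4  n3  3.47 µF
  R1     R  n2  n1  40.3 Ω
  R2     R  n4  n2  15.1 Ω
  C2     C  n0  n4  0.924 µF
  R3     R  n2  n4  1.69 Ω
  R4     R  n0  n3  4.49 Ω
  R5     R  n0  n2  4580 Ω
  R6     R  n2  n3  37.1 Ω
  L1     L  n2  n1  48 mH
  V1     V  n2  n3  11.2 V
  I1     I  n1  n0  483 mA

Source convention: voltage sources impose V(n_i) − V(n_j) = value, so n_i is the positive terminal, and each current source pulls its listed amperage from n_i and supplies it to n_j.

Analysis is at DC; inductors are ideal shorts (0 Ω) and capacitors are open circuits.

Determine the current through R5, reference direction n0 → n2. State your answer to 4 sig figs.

-0.001970 A

MNA unknowns: 4 node voltages V₁..V_4 plus 2 source currents (L1, V1)
C1: Y=0.000 on G[4,3]
R1: Y=0.02481 on G[2,1]
R2: Y=0.06623 on G[4,2]
C2: Y=0.000 on G[0,4]
R3: Y=0.5917 on G[2,4]
R4: Y=0.2227 on G[0,3]
R5: Y=0.0002183 on G[0,2]
R6: Y=0.02695 on G[2,3]
L1: row V2−V1=0, i_L1 at 2,1
V1: row V2−V3=11.2, i_V1 at 2,3
I1: z[1]−=0.483, z[0]+=0.483
solve → V1=9.022, V2=9.022, V3=-2.178, V4=9.022
aux → i_L1=0.4830, i_V1=-0.7869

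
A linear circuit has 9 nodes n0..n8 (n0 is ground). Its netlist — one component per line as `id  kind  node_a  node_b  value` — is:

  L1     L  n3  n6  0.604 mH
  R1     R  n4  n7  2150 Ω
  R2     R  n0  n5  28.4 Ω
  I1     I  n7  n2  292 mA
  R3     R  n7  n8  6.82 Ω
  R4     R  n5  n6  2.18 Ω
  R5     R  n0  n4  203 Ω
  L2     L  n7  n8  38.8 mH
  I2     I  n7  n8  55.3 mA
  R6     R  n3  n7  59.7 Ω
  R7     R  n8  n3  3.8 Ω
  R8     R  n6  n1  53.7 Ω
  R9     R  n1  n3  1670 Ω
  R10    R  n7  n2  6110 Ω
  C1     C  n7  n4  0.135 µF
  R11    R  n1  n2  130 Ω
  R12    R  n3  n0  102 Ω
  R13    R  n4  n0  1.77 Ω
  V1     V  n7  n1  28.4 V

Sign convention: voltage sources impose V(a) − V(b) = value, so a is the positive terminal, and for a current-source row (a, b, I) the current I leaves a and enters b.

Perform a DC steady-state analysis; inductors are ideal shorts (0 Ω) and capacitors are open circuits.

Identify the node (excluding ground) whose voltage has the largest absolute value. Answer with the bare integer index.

Apply KCL at each of the 8 non-ground nodes and solve the resulting linear system.
Node n1: branches {R8, R9, R11, V1} → V_1 = -26.60
Node n2: branches {I1, R10, R11} → V_2 = 11.16
Node n3: branches {L1, R6, R7, R9, R12} → V_3 = -0.01971
Node n4: branches {R1, R5, C1, R13} → V_4 = 0.001470
Node n5: branches {R2, R4} → V_5 = -0.01830
Node n6: branches {L1, R4, R8} → V_6 = -0.01971
Node n7: branches {R1, I1, R3, L2, I2, R6, R10, C1, V1} → V_7 = 1.802
Node n8: branches {R3, L2, I2, R7} → V_8 = 1.802
Source currents: i(L1)=0.4943, i(L2)=0.4242, i(V1)=-0.8013

1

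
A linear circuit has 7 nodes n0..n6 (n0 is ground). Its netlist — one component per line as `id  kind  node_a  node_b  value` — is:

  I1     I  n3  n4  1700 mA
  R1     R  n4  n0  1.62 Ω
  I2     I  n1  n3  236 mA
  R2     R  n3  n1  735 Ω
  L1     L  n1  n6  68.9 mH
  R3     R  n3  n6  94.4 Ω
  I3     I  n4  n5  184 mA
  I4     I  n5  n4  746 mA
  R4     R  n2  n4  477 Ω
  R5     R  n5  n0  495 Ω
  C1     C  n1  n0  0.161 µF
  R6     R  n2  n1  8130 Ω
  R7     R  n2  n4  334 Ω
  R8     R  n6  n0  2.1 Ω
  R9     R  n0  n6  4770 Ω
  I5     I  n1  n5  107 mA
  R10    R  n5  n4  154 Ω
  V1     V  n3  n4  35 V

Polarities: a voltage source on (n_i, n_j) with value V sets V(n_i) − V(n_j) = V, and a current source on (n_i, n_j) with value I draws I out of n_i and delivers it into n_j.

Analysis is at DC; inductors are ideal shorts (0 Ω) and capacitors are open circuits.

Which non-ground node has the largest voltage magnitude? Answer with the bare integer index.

5

Apply KCL at each of the 6 non-ground nodes and solve the resulting linear system.
Node n1: branches {I2, R2, L1, C1, R6, I5} → V_1 = 0.1557
Node n2: branches {R4, R6, R7} → V_2 = 0.05701
Node n3: branches {I1, I2, R2, R3, V1} → V_3 = 35.05
Node n4: branches {I1, R1, I3, I4, R4, R7, R10, V1} → V_4 = 0.05463
Node n5: branches {I3, I4, R5, I5, R10} → V_5 = -53.40
Node n6: branches {L1, R3, R8, R9} → V_6 = 0.1557
Source currents: i(L1)=-0.2955, i(V1)=-1.881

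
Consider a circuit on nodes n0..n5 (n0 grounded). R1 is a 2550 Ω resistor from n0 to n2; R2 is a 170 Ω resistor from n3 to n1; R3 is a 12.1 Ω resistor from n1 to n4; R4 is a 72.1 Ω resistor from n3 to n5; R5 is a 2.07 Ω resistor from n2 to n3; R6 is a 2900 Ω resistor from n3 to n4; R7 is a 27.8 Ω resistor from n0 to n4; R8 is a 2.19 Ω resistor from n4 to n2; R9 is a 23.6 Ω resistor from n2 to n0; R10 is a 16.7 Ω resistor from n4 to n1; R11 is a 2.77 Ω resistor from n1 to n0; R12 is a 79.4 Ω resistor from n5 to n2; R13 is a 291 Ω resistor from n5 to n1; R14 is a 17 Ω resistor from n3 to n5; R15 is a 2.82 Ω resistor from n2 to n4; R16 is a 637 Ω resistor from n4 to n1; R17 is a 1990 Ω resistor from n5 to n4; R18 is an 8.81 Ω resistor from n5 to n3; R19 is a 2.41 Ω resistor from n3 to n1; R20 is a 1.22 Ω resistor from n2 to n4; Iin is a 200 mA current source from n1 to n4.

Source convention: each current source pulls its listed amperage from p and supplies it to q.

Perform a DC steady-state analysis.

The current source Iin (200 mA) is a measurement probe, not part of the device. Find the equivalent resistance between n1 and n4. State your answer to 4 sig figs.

R_eq = 2.495 Ω

MNA unknowns: 5 node voltages V₁..V_5
R1: Y=0.0003922 on G[0,2]
R2: Y=0.005882 on G[3,1]
R3: Y=0.08264 on G[1,4]
R4: Y=0.01387 on G[3,5]
R5: Y=0.4831 on G[2,3]
R6: Y=0.0003448 on G[3,4]
R7: Y=0.03597 on G[0,4]
R8: Y=0.4566 on G[4,2]
R9: Y=0.04237 on G[2,0]
R10: Y=0.05988 on G[4,1]
R11: Y=0.3610 on G[1,0]
R12: Y=0.01259 on G[5,2]
R13: Y=0.003436 on G[5,1]
R14: Y=0.05882 on G[3,5]
R15: Y=0.3546 on G[2,4]
R16: Y=0.001570 on G[4,1]
R17: Y=0.0005025 on G[5,4]
R18: Y=0.1135 on G[5,3]
R19: Y=0.4149 on G[3,1]
R20: Y=0.8197 on G[2,4]
Iin: z[1]−=0.2, z[4]+=0.2
solve → V1=-0.08260, V2=0.3471, V3=0.1490, V4=0.4163, V5=0.1580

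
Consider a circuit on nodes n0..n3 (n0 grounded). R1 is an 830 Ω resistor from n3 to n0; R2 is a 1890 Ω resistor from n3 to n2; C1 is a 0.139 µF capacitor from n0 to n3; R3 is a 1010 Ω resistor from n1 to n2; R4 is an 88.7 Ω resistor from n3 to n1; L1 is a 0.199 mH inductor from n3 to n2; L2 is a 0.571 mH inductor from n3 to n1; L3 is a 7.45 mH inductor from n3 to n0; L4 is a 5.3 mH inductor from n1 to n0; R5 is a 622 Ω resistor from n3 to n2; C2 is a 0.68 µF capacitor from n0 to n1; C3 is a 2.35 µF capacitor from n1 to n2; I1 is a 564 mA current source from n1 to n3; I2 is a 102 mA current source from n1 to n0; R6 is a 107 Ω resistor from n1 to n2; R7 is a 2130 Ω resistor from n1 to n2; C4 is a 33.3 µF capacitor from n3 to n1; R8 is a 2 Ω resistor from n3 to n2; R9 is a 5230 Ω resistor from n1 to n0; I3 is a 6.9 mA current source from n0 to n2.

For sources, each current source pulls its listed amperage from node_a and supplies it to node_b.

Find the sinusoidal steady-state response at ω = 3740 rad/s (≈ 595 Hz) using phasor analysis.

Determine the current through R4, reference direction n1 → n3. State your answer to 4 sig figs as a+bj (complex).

Apply KCL at each of the 3 non-ground nodes and solve the resulting linear system.
Node n1: branches {R3, R4, L2, L4, C2, C3, I1, I2, R6, R7, C4, R9} → V_1 = -0.05215-1.870j
Node n2: branches {R2, R3, L1, R5, C3, R6, R7, R8, I3} → V_2 = 0.07309-0.1483j
Node n3: branches {R1, R2, C1, R4, L1, L2, L3, R5, I1, C4, R8} → V_3 = 0.05517-0.1570j

-0.001210-0.01932j A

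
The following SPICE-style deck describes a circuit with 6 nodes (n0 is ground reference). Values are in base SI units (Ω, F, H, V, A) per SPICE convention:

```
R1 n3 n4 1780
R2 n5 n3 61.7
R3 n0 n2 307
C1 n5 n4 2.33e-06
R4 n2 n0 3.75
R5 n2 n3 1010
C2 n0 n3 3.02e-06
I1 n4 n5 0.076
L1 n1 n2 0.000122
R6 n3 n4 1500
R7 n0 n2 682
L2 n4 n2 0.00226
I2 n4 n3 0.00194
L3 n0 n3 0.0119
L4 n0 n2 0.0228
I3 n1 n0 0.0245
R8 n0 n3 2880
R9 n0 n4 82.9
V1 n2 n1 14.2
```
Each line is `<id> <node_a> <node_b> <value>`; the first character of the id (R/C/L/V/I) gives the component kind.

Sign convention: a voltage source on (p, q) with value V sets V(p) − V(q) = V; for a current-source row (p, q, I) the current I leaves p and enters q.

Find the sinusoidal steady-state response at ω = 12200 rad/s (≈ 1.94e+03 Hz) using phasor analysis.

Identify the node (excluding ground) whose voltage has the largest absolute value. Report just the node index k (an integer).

1

Element admittances at ω=12200 rad/s:
  Y(R1) = 0.0005618+0.000j S between n3,n4
  Y(R2) = 0.01621+0.000j S between n5,n3
  Y(R3) = 0.003257+0.000j S between n0,n2
  Y(C1) = 0.000+0.02843j S between n5,n4
  Y(R4) = 0.2667+0.000j S between n2,n0
  Y(R5) = 0.0009901+0.000j S between n2,n3
  Y(C2) = 0.000+0.03684j S between n0,n3
  I1: injects 0.076 A into n5 (from n4)
  Y(L1) = 0.000-0.6719j S between n1,n2
  Y(R6) = 0.0006667+0.000j S between n3,n4
  Y(R7) = 0.001466+0.000j S between n0,n2
  Y(L2) = 0.000-0.03627j S between n4,n2
  I2: injects 0.00194 A into n3 (from n4)
  Y(L3) = 0.000-0.006888j S between n0,n3
  Y(L4) = 0.000-0.003595j S between n0,n2
  I3: injects 0.0245 A into n0 (from n1)
  Y(R8) = 0.0003472+0.000j S between n0,n3
  Y(R9) = 0.01206+0.000j S between n0,n4
  V1: constraint V(n2)−V(n1) = 14.2
Assemble and solve the 6×6 MNA system:
  V(n1)=-14.32+0.09517j  V(n2)=-0.1175+0.09517j  V(n3)=-0.8374-0.5914j  V(n4)=-0.8600-0.07956j  V(n5)=0.07570-2.233j
  i(V1)=0.02450+9.540j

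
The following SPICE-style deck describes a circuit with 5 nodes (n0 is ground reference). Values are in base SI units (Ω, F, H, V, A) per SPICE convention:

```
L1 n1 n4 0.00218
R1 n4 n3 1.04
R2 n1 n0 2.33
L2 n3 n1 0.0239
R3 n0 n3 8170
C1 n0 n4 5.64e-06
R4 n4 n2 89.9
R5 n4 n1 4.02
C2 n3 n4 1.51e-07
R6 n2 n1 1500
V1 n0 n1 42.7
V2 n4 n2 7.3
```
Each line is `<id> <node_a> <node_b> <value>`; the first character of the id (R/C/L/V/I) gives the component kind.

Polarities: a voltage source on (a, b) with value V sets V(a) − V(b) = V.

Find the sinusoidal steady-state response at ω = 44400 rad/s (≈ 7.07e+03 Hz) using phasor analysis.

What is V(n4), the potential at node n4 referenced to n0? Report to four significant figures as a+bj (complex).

-21.27+22.32j V

Element admittances at ω=44400 rad/s:
  Y(L1) = 0.000-0.01033j S between n1,n4
  Y(R1) = 0.9615+0.000j S between n4,n3
  Y(R2) = 0.4292+0.000j S between n1,n0
  Y(L2) = 0.000-0.0009424j S between n3,n1
  Y(R3) = 0.0001224+0.000j S between n0,n3
  Y(C1) = 0.000+0.2504j S between n0,n4
  Y(R4) = 0.01112+0.000j S between n4,n2
  Y(R5) = 0.2488+0.000j S between n4,n1
  Y(C2) = 0.000+0.006704j S between n3,n4
  Y(R6) = 0.0006667+0.000j S between n2,n1
  V1: constraint V(n0)−V(n1) = 42.7
  V2: constraint V(n4)−V(n2) = 7.3
Assemble and solve the 6×6 MNA system:
  V(n1)=-42.70+0.000j  V(n2)=-28.57+22.32j  V(n3)=-21.29+22.33j  V(n4)=-21.27+22.32j
  i(V1)=-23.92-5.325j  i(V2)=-0.07178+0.01488j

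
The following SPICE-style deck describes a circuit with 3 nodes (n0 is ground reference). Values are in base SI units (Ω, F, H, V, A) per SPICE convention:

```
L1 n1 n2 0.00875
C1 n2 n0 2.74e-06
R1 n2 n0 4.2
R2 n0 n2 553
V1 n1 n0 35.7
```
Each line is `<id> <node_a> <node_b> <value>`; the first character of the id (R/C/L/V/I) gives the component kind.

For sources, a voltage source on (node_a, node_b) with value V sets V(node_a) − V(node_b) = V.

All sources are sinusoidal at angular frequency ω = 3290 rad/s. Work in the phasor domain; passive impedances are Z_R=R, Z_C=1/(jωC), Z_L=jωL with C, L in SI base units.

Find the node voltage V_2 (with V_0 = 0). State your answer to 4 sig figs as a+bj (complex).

0.5480-5.110j V

Element admittances at ω=3290 rad/s:
  Y(L1) = 0.000-0.03474j S between n1,n2
  Y(C1) = 0.000+0.009015j S between n2,n0
  Y(R1) = 0.2381+0.000j S between n2,n0
  Y(R2) = 0.001808+0.000j S between n0,n2
  V1: constraint V(n1)−V(n0) = 35.7
Assemble and solve the 3×3 MNA system:
  V(n1)=35.70+0.000j  V(n2)=0.5480-5.110j
  i(V1)=-0.1775+1.221j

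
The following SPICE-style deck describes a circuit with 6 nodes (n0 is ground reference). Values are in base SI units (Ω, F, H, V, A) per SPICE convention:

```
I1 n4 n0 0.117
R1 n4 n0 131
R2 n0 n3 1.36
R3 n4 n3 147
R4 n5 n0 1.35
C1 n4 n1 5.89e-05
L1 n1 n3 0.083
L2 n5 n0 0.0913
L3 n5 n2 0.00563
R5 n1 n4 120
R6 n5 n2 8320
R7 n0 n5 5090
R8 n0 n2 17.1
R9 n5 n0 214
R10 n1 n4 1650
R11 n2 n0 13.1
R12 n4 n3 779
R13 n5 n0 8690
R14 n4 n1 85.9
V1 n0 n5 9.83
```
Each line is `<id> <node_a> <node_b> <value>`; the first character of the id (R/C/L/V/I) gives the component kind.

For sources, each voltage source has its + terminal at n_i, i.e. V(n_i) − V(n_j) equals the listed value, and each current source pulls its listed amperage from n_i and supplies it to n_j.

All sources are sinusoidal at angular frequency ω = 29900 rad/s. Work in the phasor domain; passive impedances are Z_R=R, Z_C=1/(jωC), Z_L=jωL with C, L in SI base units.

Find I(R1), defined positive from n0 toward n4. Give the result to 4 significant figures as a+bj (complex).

0.05710+0.001440j A

Element admittances at ω=29900 rad/s:
  I1: injects 0.117 A into n0 (from n4)
  Y(R1) = 0.007634+0.000j S between n4,n0
  Y(R2) = 0.7353+0.000j S between n0,n3
  Y(R3) = 0.006803+0.000j S between n4,n3
  Y(R4) = 0.7407+0.000j S between n5,n0
  Y(C1) = 0.000+1.761j S between n4,n1
  Y(L1) = 0.000-0.0004029j S between n1,n3
  Y(L2) = 0.000-0.0003663j S between n5,n0
  Y(L3) = 0.000-0.005940j S between n5,n2
  Y(R5) = 0.008333+0.000j S between n1,n4
  Y(R6) = 0.0001202+0.000j S between n5,n2
  Y(R7) = 0.0001965+0.000j S between n0,n5
  Y(R8) = 0.05848+0.000j S between n0,n2
  Y(R9) = 0.004673+0.000j S between n5,n0
  Y(R10) = 0.0006061+0.000j S between n1,n4
  Y(R11) = 0.07634+0.000j S between n2,n0
  Y(R12) = 0.001284+0.000j S between n4,n3
  Y(R13) = 0.0001151+0.000j S between n5,n0
  Y(R14) = 0.01164+0.000j S between n4,n1
  V1: constraint V(n0)−V(n5) = 9.83
Assemble and solve the 6×6 MNA system:
  V(n1)=-7.481-0.1887j  V(n2)=-0.02775+0.4315j  V(n3)=-0.08147+0.001959j  V(n4)=-7.480-0.1887j  V(n5)=-9.830+0.000j
  i(V1)=-7.334+0.06178j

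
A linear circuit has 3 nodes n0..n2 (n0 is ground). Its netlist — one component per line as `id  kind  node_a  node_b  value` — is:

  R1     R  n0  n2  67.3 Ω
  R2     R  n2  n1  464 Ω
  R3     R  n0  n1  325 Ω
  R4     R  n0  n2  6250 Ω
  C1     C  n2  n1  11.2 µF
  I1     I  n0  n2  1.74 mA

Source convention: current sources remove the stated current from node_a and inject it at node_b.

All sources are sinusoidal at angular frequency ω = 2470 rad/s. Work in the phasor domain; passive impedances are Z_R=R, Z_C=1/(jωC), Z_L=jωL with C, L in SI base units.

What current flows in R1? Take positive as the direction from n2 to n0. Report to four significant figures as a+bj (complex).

Apply KCL at each of the 2 non-ground nodes and solve the resulting linear system.
Node n1: branches {R2, R3, C1} → V_1 = 0.09469+0.008626j
Node n2: branches {R1, R2, R4, C1, I1} → V_2 = 0.09646-0.001767j

0.001433-2.626e-05j A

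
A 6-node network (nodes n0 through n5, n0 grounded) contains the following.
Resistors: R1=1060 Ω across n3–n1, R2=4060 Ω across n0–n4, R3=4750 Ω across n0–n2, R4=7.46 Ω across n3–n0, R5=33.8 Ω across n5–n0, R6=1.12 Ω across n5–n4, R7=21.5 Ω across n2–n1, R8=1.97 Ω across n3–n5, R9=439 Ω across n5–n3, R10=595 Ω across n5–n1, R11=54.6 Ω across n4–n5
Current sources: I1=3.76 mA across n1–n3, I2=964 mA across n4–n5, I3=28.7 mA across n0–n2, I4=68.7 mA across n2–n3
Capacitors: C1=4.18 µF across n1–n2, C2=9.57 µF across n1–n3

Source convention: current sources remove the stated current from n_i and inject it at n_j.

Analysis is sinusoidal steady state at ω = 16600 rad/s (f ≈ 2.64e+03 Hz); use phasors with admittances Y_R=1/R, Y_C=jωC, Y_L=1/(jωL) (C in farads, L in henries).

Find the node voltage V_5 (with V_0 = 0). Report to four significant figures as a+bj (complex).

0.1692-0.0001164j V

MNA unknowns: 5 node voltages V₁..V_5
R1: Y=0.0009434+0.000j on G[3,1]
R2: Y=0.0002463+0.000j on G[0,4]
R3: Y=0.0002105+0.000j on G[0,2]
I1: z[1]−=0.00376, z[3]+=0.00376
I2: z[4]−=0.964, z[5]+=0.964
R4: Y=0.1340+0.000j on G[3,0]
R5: Y=0.02959+0.000j on G[5,0]
R6: Y=0.8929+0.000j on G[5,4]
R7: Y=0.04651+0.000j on G[2,1]
C1: Y=0.000+0.06939j on G[1,2]
R8: Y=0.5076+0.000j on G[3,5]
R9: Y=0.002278+0.000j on G[5,3]
R10: Y=0.001681+0.000j on G[5,1]
I3: z[0]−=0.0287, z[2]+=0.0287
R11: Y=0.01832+0.000j on G[4,5]
C2: Y=0.000+0.1589j on G[1,3]
I4: z[2]−=0.0687, z[3]+=0.0687
solve → V1=0.1731+0.2743j, V2=-0.09477+0.6709j, V3=0.1785-0.001028j, V4=-0.8886-0.0001164j, V5=0.1692-0.0001164j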